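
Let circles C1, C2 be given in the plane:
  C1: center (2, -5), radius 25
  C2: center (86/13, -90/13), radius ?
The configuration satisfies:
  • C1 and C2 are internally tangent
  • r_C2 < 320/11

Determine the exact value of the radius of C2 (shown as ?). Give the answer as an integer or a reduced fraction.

20

1. [int C1,C2]  r_C2² − 50r_C2 + 600 = 0  ⇒  r_C2 = 20 or 30
2. given r_C2 < 320/11: keep 20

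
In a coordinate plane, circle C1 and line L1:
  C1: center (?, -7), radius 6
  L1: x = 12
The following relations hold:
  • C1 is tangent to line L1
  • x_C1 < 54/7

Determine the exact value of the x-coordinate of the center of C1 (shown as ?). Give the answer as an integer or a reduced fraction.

6

1. [C1‖L1]  x_C1² − 24x_C1 + 108 = 0  ⇒  x_C1 = 6 or 18
2. given x_C1 < 54/7: keep 6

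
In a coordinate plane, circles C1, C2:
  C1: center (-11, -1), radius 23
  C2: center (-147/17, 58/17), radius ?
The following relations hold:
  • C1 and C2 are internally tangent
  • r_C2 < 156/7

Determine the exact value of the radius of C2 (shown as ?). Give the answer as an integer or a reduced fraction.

18

1. [int C1,C2]  r_C2² − 46r_C2 + 504 = 0  ⇒  r_C2 = 18 or 28
2. given r_C2 < 156/7: keep 18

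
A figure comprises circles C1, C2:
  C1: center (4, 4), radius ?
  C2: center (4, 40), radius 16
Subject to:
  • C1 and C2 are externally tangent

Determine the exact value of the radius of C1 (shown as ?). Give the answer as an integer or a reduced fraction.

20

1. [ext C1·C2]  r_C1² + 32r_C1 − 1040 = 0  ⇒  r_C1 = 20 (r>0 drops 1)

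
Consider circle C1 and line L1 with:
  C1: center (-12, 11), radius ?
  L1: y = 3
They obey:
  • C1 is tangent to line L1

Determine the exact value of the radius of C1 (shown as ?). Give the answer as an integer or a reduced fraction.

1. [C1‖L1]  r_C1² − 64 = 0  ⇒  r_C1 = 8 (r>0 drops 1)

8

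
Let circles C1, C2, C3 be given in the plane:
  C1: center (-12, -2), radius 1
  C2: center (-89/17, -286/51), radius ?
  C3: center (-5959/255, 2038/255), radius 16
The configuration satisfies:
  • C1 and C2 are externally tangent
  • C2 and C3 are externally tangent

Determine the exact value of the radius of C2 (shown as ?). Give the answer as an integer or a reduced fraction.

1. [ext C1·C2]  r_C2² + 2r_C2 − 520/9 = 0  ⇒  r_C2 = 20/3 (r>0 drops 1)
2. [ext C2·C3]  r_C2² + 32r_C2 − 2320/9 = 0  ⇒  r_C2 = 20/3 (r>0 drops 1)

20/3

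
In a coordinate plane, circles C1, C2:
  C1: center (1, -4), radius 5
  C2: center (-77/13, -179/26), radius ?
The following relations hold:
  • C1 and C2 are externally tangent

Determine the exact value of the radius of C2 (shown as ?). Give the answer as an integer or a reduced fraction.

5/2

1. [ext C1·C2]  r_C2² + 10r_C2 − 125/4 = 0  ⇒  r_C2 = 5/2 (r>0 drops 1)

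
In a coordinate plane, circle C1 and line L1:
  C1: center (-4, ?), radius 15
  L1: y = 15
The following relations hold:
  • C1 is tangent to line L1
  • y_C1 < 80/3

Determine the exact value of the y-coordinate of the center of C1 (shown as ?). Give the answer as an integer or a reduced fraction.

0

1. [C1‖L1]  y_C1² − 30y_C1 = 0  ⇒  y_C1 = 0 or 30
2. given y_C1 < 80/3: keep 0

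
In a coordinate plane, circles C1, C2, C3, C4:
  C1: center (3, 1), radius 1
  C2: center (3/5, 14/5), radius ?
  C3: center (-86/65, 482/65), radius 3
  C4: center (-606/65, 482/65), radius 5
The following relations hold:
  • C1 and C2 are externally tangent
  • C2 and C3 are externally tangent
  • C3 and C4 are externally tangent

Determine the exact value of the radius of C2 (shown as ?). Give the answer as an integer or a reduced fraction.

1. [ext C1·C2]  r_C2² + 2r_C2 − 8 = 0  ⇒  r_C2 = 2 (r>0 drops 1)
2. [ext C2·C3]  r_C2² + 6r_C2 − 16 = 0  ⇒  r_C2 = 2 (r>0 drops 1)

2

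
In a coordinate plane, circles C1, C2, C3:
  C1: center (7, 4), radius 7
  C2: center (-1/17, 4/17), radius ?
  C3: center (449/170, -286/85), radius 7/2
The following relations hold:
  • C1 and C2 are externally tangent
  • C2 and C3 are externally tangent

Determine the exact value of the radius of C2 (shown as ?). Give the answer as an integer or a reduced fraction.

1. [ext C1·C2]  r_C2² + 14r_C2 − 15 = 0  ⇒  r_C2 = 1 (r>0 drops 1)
2. [ext C2·C3]  r_C2² + 7r_C2 − 8 = 0  ⇒  r_C2 = 1 (r>0 drops 1)

1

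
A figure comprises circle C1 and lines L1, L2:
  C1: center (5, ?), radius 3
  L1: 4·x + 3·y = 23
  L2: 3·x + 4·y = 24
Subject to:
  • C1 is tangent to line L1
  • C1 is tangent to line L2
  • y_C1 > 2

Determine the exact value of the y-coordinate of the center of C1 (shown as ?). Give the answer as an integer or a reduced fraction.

1. [C1‖L1]  y_C1² − 2y_C1 − 24 = 0  ⇒  y_C1 = -4 or 6
2. [C1‖L2]  y_C1² − (9/2)y_C1 − 9 = 0  ⇒  y_C1 = -3/2 or 6

6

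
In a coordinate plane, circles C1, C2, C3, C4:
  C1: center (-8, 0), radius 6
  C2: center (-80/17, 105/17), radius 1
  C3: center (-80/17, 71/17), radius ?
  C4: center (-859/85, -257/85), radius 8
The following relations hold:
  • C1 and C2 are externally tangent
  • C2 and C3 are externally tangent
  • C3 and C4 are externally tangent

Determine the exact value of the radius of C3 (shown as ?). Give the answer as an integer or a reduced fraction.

1

1. [ext C2·C3]  r_C3² + 2r_C3 − 3 = 0  ⇒  r_C3 = 1 (r>0 drops 1)
2. [ext C3·C4]  r_C3² + 16r_C3 − 17 = 0  ⇒  r_C3 = 1 (r>0 drops 1)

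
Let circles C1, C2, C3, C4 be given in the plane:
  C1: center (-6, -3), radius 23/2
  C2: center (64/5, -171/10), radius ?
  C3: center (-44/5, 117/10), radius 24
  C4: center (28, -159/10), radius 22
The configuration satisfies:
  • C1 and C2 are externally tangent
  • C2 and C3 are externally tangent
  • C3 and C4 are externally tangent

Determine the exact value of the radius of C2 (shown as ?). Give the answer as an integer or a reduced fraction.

12

1. [ext C1·C2]  r_C2² + 23r_C2 − 420 = 0  ⇒  r_C2 = 12 (r>0 drops 1)
2. [ext C2·C3]  r_C2² + 48r_C2 − 720 = 0  ⇒  r_C2 = 12 (r>0 drops 1)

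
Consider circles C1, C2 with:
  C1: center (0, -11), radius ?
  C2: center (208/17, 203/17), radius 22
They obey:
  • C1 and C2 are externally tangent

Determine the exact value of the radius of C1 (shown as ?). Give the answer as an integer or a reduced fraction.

4

1. [ext C1·C2]  r_C1² + 44r_C1 − 192 = 0  ⇒  r_C1 = 4 (r>0 drops 1)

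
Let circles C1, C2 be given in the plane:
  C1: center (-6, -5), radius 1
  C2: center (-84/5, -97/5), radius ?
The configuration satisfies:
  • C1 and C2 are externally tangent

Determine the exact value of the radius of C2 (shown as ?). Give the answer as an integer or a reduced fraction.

1. [ext C1·C2]  r_C2² + 2r_C2 − 323 = 0  ⇒  r_C2 = 17 (r>0 drops 1)

17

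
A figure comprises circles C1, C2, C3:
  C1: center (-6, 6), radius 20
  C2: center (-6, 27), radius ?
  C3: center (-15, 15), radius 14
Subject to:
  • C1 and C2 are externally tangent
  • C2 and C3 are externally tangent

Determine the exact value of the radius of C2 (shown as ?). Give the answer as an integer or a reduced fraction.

1

1. [ext C1·C2]  r_C2² + 40r_C2 − 41 = 0  ⇒  r_C2 = 1 (r>0 drops 1)
2. [ext C2·C3]  r_C2² + 28r_C2 − 29 = 0  ⇒  r_C2 = 1 (r>0 drops 1)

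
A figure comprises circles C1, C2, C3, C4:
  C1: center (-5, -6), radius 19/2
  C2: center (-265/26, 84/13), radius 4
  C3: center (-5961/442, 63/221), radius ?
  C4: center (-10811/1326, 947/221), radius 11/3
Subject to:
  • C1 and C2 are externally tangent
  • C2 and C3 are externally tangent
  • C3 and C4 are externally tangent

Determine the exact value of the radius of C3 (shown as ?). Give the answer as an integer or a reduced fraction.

1. [ext C2·C3]  r_C3² + 8r_C3 − 33 = 0  ⇒  r_C3 = 3 (r>0 drops 1)
2. [ext C3·C4]  r_C3² + (22/3)r_C3 − 31 = 0  ⇒  r_C3 = 3 (r>0 drops 1)

3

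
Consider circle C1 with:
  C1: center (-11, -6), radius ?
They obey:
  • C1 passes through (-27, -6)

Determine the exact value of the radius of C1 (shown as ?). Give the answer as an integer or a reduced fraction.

1. [C1∋P]  r_C1² − 256 = 0  ⇒  r_C1 = 16 (r>0 drops 1)

16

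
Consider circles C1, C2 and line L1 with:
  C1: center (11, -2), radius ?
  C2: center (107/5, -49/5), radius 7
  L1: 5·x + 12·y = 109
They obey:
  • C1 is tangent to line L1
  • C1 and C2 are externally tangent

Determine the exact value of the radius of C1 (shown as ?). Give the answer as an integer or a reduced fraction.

1. [C1‖L1]  r_C1² − 36 = 0  ⇒  r_C1 = 6 (r>0 drops 1)
2. [ext C1·C2]  r_C1² + 14r_C1 − 120 = 0  ⇒  r_C1 = 6 (r>0 drops 1)

6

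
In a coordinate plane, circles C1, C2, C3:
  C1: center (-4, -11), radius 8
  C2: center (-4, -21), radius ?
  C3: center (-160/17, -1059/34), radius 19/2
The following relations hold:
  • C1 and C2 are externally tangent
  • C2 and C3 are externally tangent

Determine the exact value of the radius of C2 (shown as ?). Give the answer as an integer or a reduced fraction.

1. [ext C1·C2]  r_C2² + 16r_C2 − 36 = 0  ⇒  r_C2 = 2 (r>0 drops 1)
2. [ext C2·C3]  r_C2² + 19r_C2 − 42 = 0  ⇒  r_C2 = 2 (r>0 drops 1)

2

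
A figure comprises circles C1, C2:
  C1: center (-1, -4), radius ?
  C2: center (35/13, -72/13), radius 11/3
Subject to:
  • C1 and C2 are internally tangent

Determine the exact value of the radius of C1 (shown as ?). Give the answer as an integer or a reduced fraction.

23/3

1. [int C1,C2]  r_C1² − (22/3)r_C1 − 23/9 = 0  ⇒  r_C1 = 23/3 (r>0 drops 1)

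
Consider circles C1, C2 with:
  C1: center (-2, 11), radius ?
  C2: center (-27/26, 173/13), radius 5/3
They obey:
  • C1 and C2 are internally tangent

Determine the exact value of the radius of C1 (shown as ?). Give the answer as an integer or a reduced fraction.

1. [int C1,C2]  r_C1² − (10/3)r_C1 − 125/36 = 0  ⇒  r_C1 = 25/6 (r>0 drops 1)

25/6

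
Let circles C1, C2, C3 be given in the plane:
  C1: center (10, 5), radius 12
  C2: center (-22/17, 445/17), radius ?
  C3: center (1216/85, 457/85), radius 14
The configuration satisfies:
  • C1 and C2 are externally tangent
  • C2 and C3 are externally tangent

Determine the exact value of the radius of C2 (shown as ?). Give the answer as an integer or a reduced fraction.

12

1. [ext C1·C2]  r_C2² + 24r_C2 − 432 = 0  ⇒  r_C2 = 12 (r>0 drops 1)
2. [ext C2·C3]  r_C2² + 28r_C2 − 480 = 0  ⇒  r_C2 = 12 (r>0 drops 1)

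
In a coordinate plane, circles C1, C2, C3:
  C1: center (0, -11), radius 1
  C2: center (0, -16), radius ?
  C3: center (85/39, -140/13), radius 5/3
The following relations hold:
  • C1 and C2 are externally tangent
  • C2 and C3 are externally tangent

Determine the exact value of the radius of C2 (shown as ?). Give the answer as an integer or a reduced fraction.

4

1. [ext C1·C2]  r_C2² + 2r_C2 − 24 = 0  ⇒  r_C2 = 4 (r>0 drops 1)
2. [ext C2·C3]  r_C2² + (10/3)r_C2 − 88/3 = 0  ⇒  r_C2 = 4 (r>0 drops 1)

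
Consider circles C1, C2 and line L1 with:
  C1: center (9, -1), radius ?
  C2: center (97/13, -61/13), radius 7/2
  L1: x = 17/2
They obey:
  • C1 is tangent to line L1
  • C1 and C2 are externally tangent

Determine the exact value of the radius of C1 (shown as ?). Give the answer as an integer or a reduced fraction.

1. [C1‖L1]  r_C1² − 1/4 = 0  ⇒  r_C1 = 1/2 (r>0 drops 1)
2. [ext C1·C2]  r_C1² + 7r_C1 − 15/4 = 0  ⇒  r_C1 = 1/2 (r>0 drops 1)

1/2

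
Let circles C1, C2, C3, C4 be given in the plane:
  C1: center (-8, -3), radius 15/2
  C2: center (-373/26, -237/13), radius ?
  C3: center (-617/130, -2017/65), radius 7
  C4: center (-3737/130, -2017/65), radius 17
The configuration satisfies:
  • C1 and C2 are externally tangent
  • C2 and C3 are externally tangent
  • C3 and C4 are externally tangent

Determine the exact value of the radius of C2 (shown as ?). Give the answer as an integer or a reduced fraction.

1. [ext C1·C2]  r_C2² + 15r_C2 − 216 = 0  ⇒  r_C2 = 9 (r>0 drops 1)
2. [ext C2·C3]  r_C2² + 14r_C2 − 207 = 0  ⇒  r_C2 = 9 (r>0 drops 1)

9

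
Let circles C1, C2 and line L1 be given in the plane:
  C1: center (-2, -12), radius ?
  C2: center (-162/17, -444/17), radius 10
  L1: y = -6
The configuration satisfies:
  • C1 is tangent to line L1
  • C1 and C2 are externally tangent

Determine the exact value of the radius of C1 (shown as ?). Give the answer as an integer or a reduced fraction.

1. [C1‖L1]  r_C1² − 36 = 0  ⇒  r_C1 = 6 (r>0 drops 1)
2. [ext C1·C2]  r_C1² + 20r_C1 − 156 = 0  ⇒  r_C1 = 6 (r>0 drops 1)

6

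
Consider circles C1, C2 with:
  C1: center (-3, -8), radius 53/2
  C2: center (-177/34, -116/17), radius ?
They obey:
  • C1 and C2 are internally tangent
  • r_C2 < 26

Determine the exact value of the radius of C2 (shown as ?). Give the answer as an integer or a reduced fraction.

1. [int C1,C2]  r_C2² − 53r_C2 + 696 = 0  ⇒  r_C2 = 24 or 29
2. given r_C2 < 26: keep 24

24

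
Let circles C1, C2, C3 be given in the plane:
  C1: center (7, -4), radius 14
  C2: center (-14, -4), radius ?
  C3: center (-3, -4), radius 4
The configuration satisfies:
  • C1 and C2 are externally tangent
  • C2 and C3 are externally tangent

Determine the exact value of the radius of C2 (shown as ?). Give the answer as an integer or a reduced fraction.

7

1. [ext C1·C2]  r_C2² + 28r_C2 − 245 = 0  ⇒  r_C2 = 7 (r>0 drops 1)
2. [ext C2·C3]  r_C2² + 8r_C2 − 105 = 0  ⇒  r_C2 = 7 (r>0 drops 1)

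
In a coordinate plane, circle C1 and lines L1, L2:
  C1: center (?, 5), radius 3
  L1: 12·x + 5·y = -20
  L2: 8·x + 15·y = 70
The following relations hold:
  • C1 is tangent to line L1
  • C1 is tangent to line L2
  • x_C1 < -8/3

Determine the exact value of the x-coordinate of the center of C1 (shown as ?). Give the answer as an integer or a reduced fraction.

-7

1. [C1‖L1]  x_C1² + (15/2)x_C1 + 7/2 = 0  ⇒  x_C1 = -7 or -1/2
2. [C1‖L2]  x_C1² + (5/4)x_C1 − 161/4 = 0  ⇒  x_C1 = -7 or 23/4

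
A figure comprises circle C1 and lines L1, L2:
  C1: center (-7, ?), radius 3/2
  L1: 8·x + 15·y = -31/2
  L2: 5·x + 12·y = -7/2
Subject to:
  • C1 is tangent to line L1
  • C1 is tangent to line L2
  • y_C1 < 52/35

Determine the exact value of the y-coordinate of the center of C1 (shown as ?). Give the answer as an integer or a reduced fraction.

1

1. [C1‖L1]  y_C1² − (27/5)y_C1 + 22/5 = 0  ⇒  y_C1 = 1 or 22/5
2. [C1‖L2]  y_C1² − (21/4)y_C1 + 17/4 = 0  ⇒  y_C1 = 1 or 17/4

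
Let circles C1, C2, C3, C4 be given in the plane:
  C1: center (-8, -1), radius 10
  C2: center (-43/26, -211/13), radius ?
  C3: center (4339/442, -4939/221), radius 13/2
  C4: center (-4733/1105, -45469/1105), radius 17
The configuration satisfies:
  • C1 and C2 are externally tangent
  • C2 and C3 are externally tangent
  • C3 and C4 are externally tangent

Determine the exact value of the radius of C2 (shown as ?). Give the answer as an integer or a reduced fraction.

13/2

1. [ext C1·C2]  r_C2² + 20r_C2 − 689/4 = 0  ⇒  r_C2 = 13/2 (r>0 drops 1)
2. [ext C2·C3]  r_C2² + 13r_C2 − 507/4 = 0  ⇒  r_C2 = 13/2 (r>0 drops 1)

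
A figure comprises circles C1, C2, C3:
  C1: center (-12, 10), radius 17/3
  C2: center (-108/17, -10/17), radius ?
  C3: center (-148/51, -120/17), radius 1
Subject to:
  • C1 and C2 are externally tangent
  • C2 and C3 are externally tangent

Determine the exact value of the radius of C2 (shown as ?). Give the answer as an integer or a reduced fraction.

1. [ext C1·C2]  r_C2² + (34/3)r_C2 − 1007/9 = 0  ⇒  r_C2 = 19/3 (r>0 drops 1)
2. [ext C2·C3]  r_C2² + 2r_C2 − 475/9 = 0  ⇒  r_C2 = 19/3 (r>0 drops 1)

19/3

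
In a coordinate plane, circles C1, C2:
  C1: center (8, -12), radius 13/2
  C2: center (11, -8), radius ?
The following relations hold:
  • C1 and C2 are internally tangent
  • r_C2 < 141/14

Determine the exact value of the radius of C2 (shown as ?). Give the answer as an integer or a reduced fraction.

3/2

1. [int C1,C2]  r_C2² − 13r_C2 + 69/4 = 0  ⇒  r_C2 = 3/2 or 23/2
2. given r_C2 < 141/14: keep 3/2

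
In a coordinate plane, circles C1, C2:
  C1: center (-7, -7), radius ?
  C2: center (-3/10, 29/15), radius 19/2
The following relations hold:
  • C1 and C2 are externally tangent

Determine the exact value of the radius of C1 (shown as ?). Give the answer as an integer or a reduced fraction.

1. [ext C1·C2]  r_C1² + 19r_C1 − 310/9 = 0  ⇒  r_C1 = 5/3 (r>0 drops 1)

5/3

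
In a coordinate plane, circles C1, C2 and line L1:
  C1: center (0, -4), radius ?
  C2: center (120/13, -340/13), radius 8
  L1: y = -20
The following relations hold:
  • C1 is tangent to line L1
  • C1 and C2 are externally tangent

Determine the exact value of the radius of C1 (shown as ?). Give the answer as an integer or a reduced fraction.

1. [C1‖L1]  r_C1² − 256 = 0  ⇒  r_C1 = 16 (r>0 drops 1)
2. [ext C1·C2]  r_C1² + 16r_C1 − 512 = 0  ⇒  r_C1 = 16 (r>0 drops 1)

16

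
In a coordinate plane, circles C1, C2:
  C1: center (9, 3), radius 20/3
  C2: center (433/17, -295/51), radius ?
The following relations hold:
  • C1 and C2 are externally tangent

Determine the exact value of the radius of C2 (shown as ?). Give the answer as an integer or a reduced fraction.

1. [ext C1·C2]  r_C2² + (40/3)r_C2 − 304 = 0  ⇒  r_C2 = 12 (r>0 drops 1)

12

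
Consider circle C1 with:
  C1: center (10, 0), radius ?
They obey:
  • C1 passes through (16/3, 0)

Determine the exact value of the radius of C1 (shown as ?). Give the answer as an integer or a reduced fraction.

14/3

1. [C1∋P]  r_C1² − 196/9 = 0  ⇒  r_C1 = 14/3 (r>0 drops 1)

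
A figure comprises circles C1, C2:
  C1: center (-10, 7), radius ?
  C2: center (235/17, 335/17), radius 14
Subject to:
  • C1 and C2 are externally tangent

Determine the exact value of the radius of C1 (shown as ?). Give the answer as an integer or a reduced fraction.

1. [ext C1·C2]  r_C1² + 28r_C1 − 533 = 0  ⇒  r_C1 = 13 (r>0 drops 1)

13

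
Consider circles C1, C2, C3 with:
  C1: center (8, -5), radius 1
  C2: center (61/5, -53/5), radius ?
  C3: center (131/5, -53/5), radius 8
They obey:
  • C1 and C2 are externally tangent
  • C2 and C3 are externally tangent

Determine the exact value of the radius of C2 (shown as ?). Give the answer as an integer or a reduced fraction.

1. [ext C1·C2]  r_C2² + 2r_C2 − 48 = 0  ⇒  r_C2 = 6 (r>0 drops 1)
2. [ext C2·C3]  r_C2² + 16r_C2 − 132 = 0  ⇒  r_C2 = 6 (r>0 drops 1)

6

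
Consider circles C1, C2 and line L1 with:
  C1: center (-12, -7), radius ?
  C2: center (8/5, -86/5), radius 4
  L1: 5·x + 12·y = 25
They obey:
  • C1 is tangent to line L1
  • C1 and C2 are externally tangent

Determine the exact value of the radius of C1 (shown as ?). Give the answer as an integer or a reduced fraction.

13

1. [C1‖L1]  r_C1² − 169 = 0  ⇒  r_C1 = 13 (r>0 drops 1)
2. [ext C1·C2]  r_C1² + 8r_C1 − 273 = 0  ⇒  r_C1 = 13 (r>0 drops 1)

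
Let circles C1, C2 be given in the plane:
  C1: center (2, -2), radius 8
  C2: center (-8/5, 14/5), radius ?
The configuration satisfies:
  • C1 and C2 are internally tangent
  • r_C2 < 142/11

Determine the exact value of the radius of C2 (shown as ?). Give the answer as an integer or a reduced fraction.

2

1. [int C1,C2]  r_C2² − 16r_C2 + 28 = 0  ⇒  r_C2 = 2 or 14
2. given r_C2 < 142/11: keep 2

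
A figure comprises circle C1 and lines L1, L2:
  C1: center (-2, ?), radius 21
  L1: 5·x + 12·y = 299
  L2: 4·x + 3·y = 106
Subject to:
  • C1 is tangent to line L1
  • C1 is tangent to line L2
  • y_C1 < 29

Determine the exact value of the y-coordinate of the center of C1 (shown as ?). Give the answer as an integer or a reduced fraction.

1. [C1‖L1]  y_C1² − (103/2)y_C1 + 291/2 = 0  ⇒  y_C1 = 3 or 97/2
2. [C1‖L2]  y_C1² − 76y_C1 + 219 = 0  ⇒  y_C1 = 3 or 73

3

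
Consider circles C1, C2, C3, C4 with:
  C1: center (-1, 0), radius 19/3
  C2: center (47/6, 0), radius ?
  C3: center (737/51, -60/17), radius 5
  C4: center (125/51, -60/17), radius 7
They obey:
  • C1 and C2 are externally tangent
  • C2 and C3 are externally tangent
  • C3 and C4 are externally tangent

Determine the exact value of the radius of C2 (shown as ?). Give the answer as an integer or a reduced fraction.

1. [ext C1·C2]  r_C2² + (38/3)r_C2 − 455/12 = 0  ⇒  r_C2 = 5/2 (r>0 drops 1)
2. [ext C2·C3]  r_C2² + 10r_C2 − 125/4 = 0  ⇒  r_C2 = 5/2 (r>0 drops 1)

5/2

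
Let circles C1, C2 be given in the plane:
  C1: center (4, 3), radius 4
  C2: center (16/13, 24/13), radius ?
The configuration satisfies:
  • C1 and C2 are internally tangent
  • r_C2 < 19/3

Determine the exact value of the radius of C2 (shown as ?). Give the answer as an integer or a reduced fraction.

1. [int C1,C2]  r_C2² − 8r_C2 + 7 = 0  ⇒  r_C2 = 1 or 7
2. given r_C2 < 19/3: keep 1

1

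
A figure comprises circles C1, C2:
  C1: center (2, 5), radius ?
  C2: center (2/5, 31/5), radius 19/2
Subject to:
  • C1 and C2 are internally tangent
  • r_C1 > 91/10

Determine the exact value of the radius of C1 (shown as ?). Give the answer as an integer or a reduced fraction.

23/2

1. [int C1,C2]  r_C1² − 19r_C1 + 345/4 = 0  ⇒  r_C1 = 15/2 or 23/2
2. given r_C1 > 91/10: keep 23/2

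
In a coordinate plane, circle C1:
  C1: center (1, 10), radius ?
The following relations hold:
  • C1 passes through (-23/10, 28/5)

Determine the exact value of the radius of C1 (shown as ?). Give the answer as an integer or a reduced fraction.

11/2

1. [C1∋P]  r_C1² − 121/4 = 0  ⇒  r_C1 = 11/2 (r>0 drops 1)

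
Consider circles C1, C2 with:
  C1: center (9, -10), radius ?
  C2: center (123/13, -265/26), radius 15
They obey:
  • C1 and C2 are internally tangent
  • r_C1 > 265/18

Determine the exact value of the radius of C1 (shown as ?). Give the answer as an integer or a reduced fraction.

31/2

1. [int C1,C2]  r_C1² − 30r_C1 + 899/4 = 0  ⇒  r_C1 = 29/2 or 31/2
2. given r_C1 > 265/18: keep 31/2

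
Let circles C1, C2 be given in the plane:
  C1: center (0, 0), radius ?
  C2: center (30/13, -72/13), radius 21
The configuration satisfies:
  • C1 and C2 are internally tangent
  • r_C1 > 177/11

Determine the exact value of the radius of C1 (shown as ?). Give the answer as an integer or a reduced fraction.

27

1. [int C1,C2]  r_C1² − 42r_C1 + 405 = 0  ⇒  r_C1 = 15 or 27
2. given r_C1 > 177/11: keep 27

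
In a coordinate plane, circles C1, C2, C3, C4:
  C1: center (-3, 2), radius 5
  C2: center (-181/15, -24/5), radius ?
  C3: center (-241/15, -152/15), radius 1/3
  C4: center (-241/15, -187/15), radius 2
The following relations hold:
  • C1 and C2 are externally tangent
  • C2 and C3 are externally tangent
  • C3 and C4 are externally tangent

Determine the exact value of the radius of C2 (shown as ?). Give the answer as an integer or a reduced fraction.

1. [ext C1·C2]  r_C2² + 10r_C2 − 931/9 = 0  ⇒  r_C2 = 19/3 (r>0 drops 1)
2. [ext C2·C3]  r_C2² + (2/3)r_C2 − 133/3 = 0  ⇒  r_C2 = 19/3 (r>0 drops 1)

19/3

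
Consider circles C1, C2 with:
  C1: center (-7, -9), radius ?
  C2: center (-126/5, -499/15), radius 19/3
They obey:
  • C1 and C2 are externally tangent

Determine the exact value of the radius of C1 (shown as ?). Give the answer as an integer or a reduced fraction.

1. [ext C1·C2]  r_C1² + (38/3)r_C1 − 880 = 0  ⇒  r_C1 = 24 (r>0 drops 1)

24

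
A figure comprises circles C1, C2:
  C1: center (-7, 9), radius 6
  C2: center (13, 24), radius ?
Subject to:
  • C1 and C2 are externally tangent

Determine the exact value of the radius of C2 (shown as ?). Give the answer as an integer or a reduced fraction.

1. [ext C1·C2]  r_C2² + 12r_C2 − 589 = 0  ⇒  r_C2 = 19 (r>0 drops 1)

19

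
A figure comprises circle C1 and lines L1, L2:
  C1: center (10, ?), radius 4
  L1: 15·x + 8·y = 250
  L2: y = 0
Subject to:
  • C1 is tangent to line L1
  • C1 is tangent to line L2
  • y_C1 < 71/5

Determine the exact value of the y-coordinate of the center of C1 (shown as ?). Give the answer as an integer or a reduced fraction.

4

1. [C1‖L1]  y_C1² − 25y_C1 + 84 = 0  ⇒  y_C1 = 4 or 21
2. [C1‖L2]  y_C1² − 16 = 0  ⇒  y_C1 = -4 or 4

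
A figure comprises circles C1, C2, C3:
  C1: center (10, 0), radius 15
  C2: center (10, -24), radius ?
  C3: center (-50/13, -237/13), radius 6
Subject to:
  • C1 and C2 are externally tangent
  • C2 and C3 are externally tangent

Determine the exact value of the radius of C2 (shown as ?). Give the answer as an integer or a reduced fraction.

9

1. [ext C1·C2]  r_C2² + 30r_C2 − 351 = 0  ⇒  r_C2 = 9 (r>0 drops 1)
2. [ext C2·C3]  r_C2² + 12r_C2 − 189 = 0  ⇒  r_C2 = 9 (r>0 drops 1)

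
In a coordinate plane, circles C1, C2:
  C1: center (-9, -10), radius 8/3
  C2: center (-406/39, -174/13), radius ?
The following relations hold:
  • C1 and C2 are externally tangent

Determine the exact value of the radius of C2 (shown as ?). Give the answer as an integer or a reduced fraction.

1

1. [ext C1·C2]  r_C2² + (16/3)r_C2 − 19/3 = 0  ⇒  r_C2 = 1 (r>0 drops 1)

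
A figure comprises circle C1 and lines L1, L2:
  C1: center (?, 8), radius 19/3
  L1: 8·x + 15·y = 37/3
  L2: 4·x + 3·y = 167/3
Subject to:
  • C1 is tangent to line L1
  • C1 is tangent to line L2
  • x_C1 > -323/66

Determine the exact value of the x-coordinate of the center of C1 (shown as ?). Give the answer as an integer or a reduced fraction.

1. [C1‖L1]  x_C1² + (323/12)x_C1 = 0  ⇒  x_C1 = -323/12 or 0
2. [C1‖L2]  x_C1² − (95/6)x_C1 = 0  ⇒  x_C1 = 0 or 95/6

0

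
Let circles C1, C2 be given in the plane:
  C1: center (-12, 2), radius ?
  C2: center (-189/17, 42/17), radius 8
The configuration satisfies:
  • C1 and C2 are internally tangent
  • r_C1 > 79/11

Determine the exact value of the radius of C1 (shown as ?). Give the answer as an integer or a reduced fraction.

9

1. [int C1,C2]  r_C1² − 16r_C1 + 63 = 0  ⇒  r_C1 = 7 or 9
2. given r_C1 > 79/11: keep 9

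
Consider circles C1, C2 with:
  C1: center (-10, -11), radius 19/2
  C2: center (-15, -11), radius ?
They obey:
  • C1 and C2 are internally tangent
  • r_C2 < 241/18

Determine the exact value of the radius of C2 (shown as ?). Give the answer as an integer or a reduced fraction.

1. [int C1,C2]  r_C2² − 19r_C2 + 261/4 = 0  ⇒  r_C2 = 9/2 or 29/2
2. given r_C2 < 241/18: keep 9/2

9/2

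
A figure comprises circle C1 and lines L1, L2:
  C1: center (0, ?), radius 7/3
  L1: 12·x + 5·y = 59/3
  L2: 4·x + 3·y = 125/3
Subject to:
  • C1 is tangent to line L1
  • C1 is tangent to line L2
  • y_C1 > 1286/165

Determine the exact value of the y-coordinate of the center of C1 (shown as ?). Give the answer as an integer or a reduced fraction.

10

1. [C1‖L1]  y_C1² − (118/15)y_C1 − 64/3 = 0  ⇒  y_C1 = -32/15 or 10
2. [C1‖L2]  y_C1² − (250/9)y_C1 + 1600/9 = 0  ⇒  y_C1 = 10 or 160/9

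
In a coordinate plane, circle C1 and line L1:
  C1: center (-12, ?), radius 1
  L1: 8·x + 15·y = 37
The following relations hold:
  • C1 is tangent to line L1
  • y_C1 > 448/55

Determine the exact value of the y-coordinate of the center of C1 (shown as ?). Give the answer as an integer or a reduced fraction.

10

1. [C1‖L1]  y_C1² − (266/15)y_C1 + 232/3 = 0  ⇒  y_C1 = 116/15 or 10
2. given y_C1 > 448/55: keep 10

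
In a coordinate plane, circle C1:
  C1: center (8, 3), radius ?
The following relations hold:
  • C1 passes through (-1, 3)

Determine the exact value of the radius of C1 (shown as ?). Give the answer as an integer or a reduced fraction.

9

1. [C1∋P]  r_C1² − 81 = 0  ⇒  r_C1 = 9 (r>0 drops 1)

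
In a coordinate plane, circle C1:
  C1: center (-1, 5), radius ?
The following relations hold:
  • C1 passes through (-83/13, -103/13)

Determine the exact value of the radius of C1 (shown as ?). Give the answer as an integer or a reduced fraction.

14

1. [C1∋P]  r_C1² − 196 = 0  ⇒  r_C1 = 14 (r>0 drops 1)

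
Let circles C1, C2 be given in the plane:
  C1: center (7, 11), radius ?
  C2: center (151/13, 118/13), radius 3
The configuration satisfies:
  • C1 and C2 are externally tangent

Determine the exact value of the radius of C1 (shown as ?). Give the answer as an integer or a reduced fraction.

2

1. [ext C1·C2]  r_C1² + 6r_C1 − 16 = 0  ⇒  r_C1 = 2 (r>0 drops 1)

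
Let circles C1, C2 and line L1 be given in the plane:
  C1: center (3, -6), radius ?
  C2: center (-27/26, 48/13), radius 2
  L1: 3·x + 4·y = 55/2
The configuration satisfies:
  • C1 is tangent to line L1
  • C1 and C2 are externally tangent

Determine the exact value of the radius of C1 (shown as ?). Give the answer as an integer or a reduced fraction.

17/2

1. [C1‖L1]  r_C1² − 289/4 = 0  ⇒  r_C1 = 17/2 (r>0 drops 1)
2. [ext C1·C2]  r_C1² + 4r_C1 − 425/4 = 0  ⇒  r_C1 = 17/2 (r>0 drops 1)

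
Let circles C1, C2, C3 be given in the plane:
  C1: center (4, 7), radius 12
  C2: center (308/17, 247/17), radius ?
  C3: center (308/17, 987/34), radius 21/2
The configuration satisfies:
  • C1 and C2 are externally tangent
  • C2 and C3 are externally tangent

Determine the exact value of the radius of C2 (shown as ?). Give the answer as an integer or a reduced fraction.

4

1. [ext C1·C2]  r_C2² + 24r_C2 − 112 = 0  ⇒  r_C2 = 4 (r>0 drops 1)
2. [ext C2·C3]  r_C2² + 21r_C2 − 100 = 0  ⇒  r_C2 = 4 (r>0 drops 1)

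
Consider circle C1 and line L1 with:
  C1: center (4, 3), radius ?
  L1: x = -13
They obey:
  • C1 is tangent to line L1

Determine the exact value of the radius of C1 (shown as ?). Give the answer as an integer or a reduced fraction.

1. [C1‖L1]  r_C1² − 289 = 0  ⇒  r_C1 = 17 (r>0 drops 1)

17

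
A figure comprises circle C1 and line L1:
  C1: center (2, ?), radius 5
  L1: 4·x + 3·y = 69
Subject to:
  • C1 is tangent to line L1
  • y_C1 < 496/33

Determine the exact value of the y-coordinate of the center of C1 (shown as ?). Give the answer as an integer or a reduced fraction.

12

1. [C1‖L1]  y_C1² − (122/3)y_C1 + 344 = 0  ⇒  y_C1 = 12 or 86/3
2. given y_C1 < 496/33: keep 12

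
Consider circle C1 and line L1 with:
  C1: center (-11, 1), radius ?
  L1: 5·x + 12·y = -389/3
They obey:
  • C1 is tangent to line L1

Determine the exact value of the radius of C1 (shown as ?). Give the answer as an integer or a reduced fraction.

1. [C1‖L1]  r_C1² − 400/9 = 0  ⇒  r_C1 = 20/3 (r>0 drops 1)

20/3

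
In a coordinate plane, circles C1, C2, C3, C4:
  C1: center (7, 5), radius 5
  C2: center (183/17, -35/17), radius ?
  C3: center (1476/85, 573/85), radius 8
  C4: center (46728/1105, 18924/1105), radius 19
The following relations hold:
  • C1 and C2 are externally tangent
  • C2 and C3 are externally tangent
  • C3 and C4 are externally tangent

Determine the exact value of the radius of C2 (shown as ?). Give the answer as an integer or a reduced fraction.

1. [ext C1·C2]  r_C2² + 10r_C2 − 39 = 0  ⇒  r_C2 = 3 (r>0 drops 1)
2. [ext C2·C3]  r_C2² + 16r_C2 − 57 = 0  ⇒  r_C2 = 3 (r>0 drops 1)

3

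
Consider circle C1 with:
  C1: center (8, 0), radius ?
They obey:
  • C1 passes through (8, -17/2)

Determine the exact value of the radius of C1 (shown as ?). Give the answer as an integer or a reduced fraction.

17/2

1. [C1∋P]  r_C1² − 289/4 = 0  ⇒  r_C1 = 17/2 (r>0 drops 1)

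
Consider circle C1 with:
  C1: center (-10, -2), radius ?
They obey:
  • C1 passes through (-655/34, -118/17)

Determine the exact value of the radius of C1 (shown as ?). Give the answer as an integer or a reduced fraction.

21/2

1. [C1∋P]  r_C1² − 441/4 = 0  ⇒  r_C1 = 21/2 (r>0 drops 1)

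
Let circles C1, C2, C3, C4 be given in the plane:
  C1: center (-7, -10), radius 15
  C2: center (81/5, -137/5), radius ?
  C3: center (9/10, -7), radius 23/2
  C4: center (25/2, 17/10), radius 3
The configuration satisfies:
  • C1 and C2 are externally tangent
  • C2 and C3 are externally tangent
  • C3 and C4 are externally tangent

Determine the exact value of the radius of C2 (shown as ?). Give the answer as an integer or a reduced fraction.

14

1. [ext C1·C2]  r_C2² + 30r_C2 − 616 = 0  ⇒  r_C2 = 14 (r>0 drops 1)
2. [ext C2·C3]  r_C2² + 23r_C2 − 518 = 0  ⇒  r_C2 = 14 (r>0 drops 1)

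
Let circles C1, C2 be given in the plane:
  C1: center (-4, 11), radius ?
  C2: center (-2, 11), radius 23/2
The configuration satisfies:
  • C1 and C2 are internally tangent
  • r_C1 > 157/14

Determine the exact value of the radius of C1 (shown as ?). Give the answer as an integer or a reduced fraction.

1. [int C1,C2]  r_C1² − 23r_C1 + 513/4 = 0  ⇒  r_C1 = 19/2 or 27/2
2. given r_C1 > 157/14: keep 27/2

27/2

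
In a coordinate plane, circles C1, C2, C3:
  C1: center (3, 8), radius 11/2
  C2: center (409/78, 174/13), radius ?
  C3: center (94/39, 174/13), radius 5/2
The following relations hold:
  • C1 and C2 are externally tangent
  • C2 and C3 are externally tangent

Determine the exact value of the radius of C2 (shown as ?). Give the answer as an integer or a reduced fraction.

1/3

1. [ext C1·C2]  r_C2² + 11r_C2 − 34/9 = 0  ⇒  r_C2 = 1/3 (r>0 drops 1)
2. [ext C2·C3]  r_C2² + 5r_C2 − 16/9 = 0  ⇒  r_C2 = 1/3 (r>0 drops 1)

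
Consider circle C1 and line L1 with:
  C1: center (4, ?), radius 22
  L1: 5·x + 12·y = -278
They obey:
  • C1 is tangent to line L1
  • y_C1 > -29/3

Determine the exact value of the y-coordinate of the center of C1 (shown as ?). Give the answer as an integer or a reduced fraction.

-1

1. [C1‖L1]  y_C1² + (149/3)y_C1 + 146/3 = 0  ⇒  y_C1 = -146/3 or -1
2. given y_C1 > -29/3: keep -1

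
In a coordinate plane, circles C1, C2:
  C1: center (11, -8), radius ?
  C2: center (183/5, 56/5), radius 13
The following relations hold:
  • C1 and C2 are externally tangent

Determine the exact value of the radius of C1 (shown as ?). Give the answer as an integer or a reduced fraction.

1. [ext C1·C2]  r_C1² + 26r_C1 − 855 = 0  ⇒  r_C1 = 19 (r>0 drops 1)

19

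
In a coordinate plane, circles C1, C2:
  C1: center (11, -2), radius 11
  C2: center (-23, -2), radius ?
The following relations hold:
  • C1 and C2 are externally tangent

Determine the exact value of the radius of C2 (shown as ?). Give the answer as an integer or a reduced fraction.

1. [ext C1·C2]  r_C2² + 22r_C2 − 1035 = 0  ⇒  r_C2 = 23 (r>0 drops 1)

23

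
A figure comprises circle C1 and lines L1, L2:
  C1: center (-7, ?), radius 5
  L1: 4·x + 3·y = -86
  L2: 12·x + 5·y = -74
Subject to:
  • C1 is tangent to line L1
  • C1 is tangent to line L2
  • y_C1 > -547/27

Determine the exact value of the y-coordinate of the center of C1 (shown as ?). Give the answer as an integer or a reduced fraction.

1. [C1‖L1]  y_C1² + (116/3)y_C1 + 913/3 = 0  ⇒  y_C1 = -83/3 or -11
2. [C1‖L2]  y_C1² − 4y_C1 − 165 = 0  ⇒  y_C1 = -11 or 15

-11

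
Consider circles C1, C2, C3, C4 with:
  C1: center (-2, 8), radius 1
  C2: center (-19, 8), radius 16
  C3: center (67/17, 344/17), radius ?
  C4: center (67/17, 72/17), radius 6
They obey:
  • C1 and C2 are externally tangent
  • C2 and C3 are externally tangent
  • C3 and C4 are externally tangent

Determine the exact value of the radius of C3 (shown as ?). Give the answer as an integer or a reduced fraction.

10

1. [ext C2·C3]  r_C3² + 32r_C3 − 420 = 0  ⇒  r_C3 = 10 (r>0 drops 1)
2. [ext C3·C4]  r_C3² + 12r_C3 − 220 = 0  ⇒  r_C3 = 10 (r>0 drops 1)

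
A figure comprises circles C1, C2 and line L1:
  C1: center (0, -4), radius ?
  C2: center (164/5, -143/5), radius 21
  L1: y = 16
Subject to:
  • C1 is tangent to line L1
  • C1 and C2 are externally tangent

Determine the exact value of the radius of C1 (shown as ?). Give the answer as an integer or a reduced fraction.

20

1. [C1‖L1]  r_C1² − 400 = 0  ⇒  r_C1 = 20 (r>0 drops 1)
2. [ext C1·C2]  r_C1² + 42r_C1 − 1240 = 0  ⇒  r_C1 = 20 (r>0 drops 1)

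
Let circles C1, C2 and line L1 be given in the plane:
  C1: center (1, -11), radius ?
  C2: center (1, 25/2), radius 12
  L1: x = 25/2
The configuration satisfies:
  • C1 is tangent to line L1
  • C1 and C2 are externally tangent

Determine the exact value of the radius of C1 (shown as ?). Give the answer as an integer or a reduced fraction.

23/2

1. [C1‖L1]  r_C1² − 529/4 = 0  ⇒  r_C1 = 23/2 (r>0 drops 1)
2. [ext C1·C2]  r_C1² + 24r_C1 − 1633/4 = 0  ⇒  r_C1 = 23/2 (r>0 drops 1)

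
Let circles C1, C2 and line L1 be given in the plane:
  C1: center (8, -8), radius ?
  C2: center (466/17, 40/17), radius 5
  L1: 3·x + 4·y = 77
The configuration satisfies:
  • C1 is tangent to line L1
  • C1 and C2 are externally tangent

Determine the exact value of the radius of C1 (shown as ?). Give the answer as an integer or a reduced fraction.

17

1. [C1‖L1]  r_C1² − 289 = 0  ⇒  r_C1 = 17 (r>0 drops 1)
2. [ext C1·C2]  r_C1² + 10r_C1 − 459 = 0  ⇒  r_C1 = 17 (r>0 drops 1)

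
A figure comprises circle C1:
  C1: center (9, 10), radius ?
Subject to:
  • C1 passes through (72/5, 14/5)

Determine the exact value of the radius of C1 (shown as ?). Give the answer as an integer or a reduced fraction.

1. [C1∋P]  r_C1² − 81 = 0  ⇒  r_C1 = 9 (r>0 drops 1)

9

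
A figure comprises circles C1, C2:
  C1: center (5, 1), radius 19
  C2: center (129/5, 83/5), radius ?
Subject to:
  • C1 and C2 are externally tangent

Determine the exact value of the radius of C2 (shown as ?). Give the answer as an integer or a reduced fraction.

1. [ext C1·C2]  r_C2² + 38r_C2 − 315 = 0  ⇒  r_C2 = 7 (r>0 drops 1)

7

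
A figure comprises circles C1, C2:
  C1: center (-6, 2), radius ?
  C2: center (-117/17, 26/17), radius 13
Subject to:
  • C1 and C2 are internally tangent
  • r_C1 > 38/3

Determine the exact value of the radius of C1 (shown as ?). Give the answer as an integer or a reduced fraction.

14

1. [int C1,C2]  r_C1² − 26r_C1 + 168 = 0  ⇒  r_C1 = 12 or 14
2. given r_C1 > 38/3: keep 14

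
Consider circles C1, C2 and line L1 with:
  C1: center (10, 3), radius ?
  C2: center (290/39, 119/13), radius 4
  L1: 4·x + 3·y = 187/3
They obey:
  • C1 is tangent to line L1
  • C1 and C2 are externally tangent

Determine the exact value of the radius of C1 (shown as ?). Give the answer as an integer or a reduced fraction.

1. [C1‖L1]  r_C1² − 64/9 = 0  ⇒  r_C1 = 8/3 (r>0 drops 1)
2. [ext C1·C2]  r_C1² + 8r_C1 − 256/9 = 0  ⇒  r_C1 = 8/3 (r>0 drops 1)

8/3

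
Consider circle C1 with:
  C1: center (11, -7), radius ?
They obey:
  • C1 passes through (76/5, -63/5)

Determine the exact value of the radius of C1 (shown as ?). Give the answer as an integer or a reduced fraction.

7

1. [C1∋P]  r_C1² − 49 = 0  ⇒  r_C1 = 7 (r>0 drops 1)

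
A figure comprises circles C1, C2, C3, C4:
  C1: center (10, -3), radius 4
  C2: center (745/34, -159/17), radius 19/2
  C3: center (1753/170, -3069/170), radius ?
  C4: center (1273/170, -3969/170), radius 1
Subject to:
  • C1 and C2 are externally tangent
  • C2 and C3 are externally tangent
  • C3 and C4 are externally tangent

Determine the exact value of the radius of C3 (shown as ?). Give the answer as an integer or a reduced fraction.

5

1. [ext C2·C3]  r_C3² + 19r_C3 − 120 = 0  ⇒  r_C3 = 5 (r>0 drops 1)
2. [ext C3·C4]  r_C3² + 2r_C3 − 35 = 0  ⇒  r_C3 = 5 (r>0 drops 1)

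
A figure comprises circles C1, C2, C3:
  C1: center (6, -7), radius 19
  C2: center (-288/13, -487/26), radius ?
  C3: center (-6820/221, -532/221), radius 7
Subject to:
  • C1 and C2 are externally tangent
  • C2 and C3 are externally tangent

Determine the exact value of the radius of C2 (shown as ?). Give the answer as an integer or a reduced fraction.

1. [ext C1·C2]  r_C2² + 38r_C2 − 2277/4 = 0  ⇒  r_C2 = 23/2 (r>0 drops 1)
2. [ext C2·C3]  r_C2² + 14r_C2 − 1173/4 = 0  ⇒  r_C2 = 23/2 (r>0 drops 1)

23/2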